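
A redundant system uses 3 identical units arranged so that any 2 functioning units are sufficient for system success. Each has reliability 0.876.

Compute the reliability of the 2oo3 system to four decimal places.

0.9577

R = Σ_{i=2}^{3} C(3,i) p^i (1−p)^{3−i} with p = 0.876
C(3,2)·0.876^2·0.124^1 = 0.285464
C(3,3)·0.876^3·0.124^0 = 0.672221
Sum = 0.9577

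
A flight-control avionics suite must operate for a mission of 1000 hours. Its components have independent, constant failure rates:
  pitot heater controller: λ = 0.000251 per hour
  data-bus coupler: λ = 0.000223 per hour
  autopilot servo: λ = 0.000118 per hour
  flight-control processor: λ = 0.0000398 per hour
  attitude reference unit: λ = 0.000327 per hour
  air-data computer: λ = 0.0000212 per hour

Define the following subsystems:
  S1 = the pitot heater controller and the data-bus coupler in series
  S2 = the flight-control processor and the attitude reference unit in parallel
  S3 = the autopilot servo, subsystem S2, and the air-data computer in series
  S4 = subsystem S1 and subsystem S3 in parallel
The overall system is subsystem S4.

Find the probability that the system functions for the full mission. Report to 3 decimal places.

0.947

R(pitot heater controller) = exp(−0.000251 × 1000) = 0.77802
R(data-bus coupler) = exp(−0.000223 × 1000) = 0.80011
R(autopilot servo) = exp(−0.000118 × 1000) = 0.88870
R(flight-control processor) = exp(−0.0000398 × 1000) = 0.96098
R(attitude reference unit) = exp(−0.000327 × 1000) = 0.72108
R(air-data computer) = exp(−0.0000212 × 1000) = 0.97902
Series (pitot heater controller and data-bus coupler): 0.77802 × 0.80011 = 0.62250
Parallel (flight-control processor and attitude reference unit): 1 − (1 − 0.96098)(1 − 0.72108) = 0.98912
Series (autopilot servo, [0.98912], and air-data computer): 0.88870 × 0.98912 × 0.97902 = 0.86059
Parallel ([0.62250] and [0.86059]): 1 − (1 − 0.62250)(1 − 0.86059) = 0.947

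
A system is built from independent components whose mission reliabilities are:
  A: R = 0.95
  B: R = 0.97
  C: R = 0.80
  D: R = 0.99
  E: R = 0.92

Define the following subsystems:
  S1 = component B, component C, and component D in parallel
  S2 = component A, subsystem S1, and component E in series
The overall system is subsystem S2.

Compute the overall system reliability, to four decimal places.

Parallel (B, C, and D): 1 − (1 − 0.970000)(1 − 0.800000)(1 − 0.990000) = 0.999940
Series (A, [0.999940], and E): 0.950000 × 0.999940 × 0.920000 = 0.8739

0.8739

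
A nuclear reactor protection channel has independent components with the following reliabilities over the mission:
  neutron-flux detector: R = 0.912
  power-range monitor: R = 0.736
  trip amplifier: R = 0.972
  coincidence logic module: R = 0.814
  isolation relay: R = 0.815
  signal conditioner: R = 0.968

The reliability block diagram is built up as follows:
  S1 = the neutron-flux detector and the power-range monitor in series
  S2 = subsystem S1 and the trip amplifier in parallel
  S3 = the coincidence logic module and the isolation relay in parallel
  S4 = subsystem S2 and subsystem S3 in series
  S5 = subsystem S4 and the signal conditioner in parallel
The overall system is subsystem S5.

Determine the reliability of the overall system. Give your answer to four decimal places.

Series (neutron-flux detector and power-range monitor): 0.912000 × 0.736000 = 0.671232
Parallel ([0.671232] and trip amplifier): 1 − (1 − 0.671232)(1 − 0.972000) = 0.990794
Parallel (coincidence logic module and isolation relay): 1 − (1 − 0.814000)(1 − 0.815000) = 0.965590
Series ([0.990794] and [0.965590]): 0.990794 × 0.965590 = 0.956701
Parallel ([0.956701] and signal conditioner): 1 − (1 − 0.956701)(1 − 0.968000) = 0.9986

0.9986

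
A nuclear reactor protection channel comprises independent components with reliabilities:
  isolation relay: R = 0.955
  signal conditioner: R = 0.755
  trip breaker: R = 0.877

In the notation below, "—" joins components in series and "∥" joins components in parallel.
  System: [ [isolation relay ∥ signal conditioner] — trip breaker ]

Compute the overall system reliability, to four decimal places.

0.8673

Parallel (isolation relay and signal conditioner): 1 − (1 − 0.955000)(1 − 0.755000) = 0.988975
Series ([0.988975] and trip breaker): 0.988975 × 0.877000 = 0.8673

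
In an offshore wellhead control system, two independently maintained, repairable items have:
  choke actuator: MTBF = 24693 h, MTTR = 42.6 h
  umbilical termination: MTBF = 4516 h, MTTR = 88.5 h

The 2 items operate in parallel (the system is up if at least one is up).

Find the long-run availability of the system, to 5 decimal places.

A(choke actuator) = MTBF/(MTBF+MTTR) = 24693/(24693+42.6) = 0.998278
A(umbilical termination) = MTBF/(MTBF+MTTR) = 4516/(4516+88.5) = 0.980780
Parallel availability: 1 − (1 − 0.998278)(1 − 0.980780) = 0.99997

0.99997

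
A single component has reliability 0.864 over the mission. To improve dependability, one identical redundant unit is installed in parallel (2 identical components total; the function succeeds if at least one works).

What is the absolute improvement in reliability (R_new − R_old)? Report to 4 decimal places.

0.1175

R_before = 0.864
R_after = 1 − (1 − 0.864)^2 = 0.9815
ΔR = 0.9815 − 0.864 = 0.1175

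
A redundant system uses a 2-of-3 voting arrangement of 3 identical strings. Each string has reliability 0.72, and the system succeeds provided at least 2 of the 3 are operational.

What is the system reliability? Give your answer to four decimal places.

R = Σ_{i=2}^{3} C(3,i) p^i (1−p)^{3−i} with p = 0.72
C(3,2)·0.72^2·0.28^1 = 0.435456
C(3,3)·0.72^3·0.28^0 = 0.373248
Sum = 0.8087

0.8087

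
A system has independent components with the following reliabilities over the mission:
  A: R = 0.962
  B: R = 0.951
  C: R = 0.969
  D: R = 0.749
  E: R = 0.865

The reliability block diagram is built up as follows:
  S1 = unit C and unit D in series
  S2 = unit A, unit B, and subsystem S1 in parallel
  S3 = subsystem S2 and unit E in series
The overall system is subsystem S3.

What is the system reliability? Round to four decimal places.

0.8646

Series (C and D): 0.969000 × 0.749000 = 0.725781
Parallel (A, B, and [0.725781]): 1 − (1 − 0.962000)(1 − 0.951000)(1 − 0.725781) = 0.999489
Series ([0.999489] and E): 0.999489 × 0.865000 = 0.8646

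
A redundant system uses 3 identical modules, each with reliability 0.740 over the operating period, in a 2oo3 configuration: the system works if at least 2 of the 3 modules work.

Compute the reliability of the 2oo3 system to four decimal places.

0.8324

R = Σ_{i=2}^{3} C(3,i) p^i (1−p)^{3−i} with p = 0.740
C(3,2)·0.740^2·0.260^1 = 0.427128
C(3,3)·0.740^3·0.260^0 = 0.405224
Sum = 0.8324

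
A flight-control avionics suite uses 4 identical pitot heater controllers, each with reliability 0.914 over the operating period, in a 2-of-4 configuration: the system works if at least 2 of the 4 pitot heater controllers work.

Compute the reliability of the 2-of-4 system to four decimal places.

R = Σ_{i=2}^{4} C(4,i) p^i (1−p)^{4−i} with p = 0.914
C(4,2)·0.914^2·0.086^2 = 0.037072
C(4,3)·0.914^3·0.086^1 = 0.262662
C(4,4)·0.914^4·0.086^0 = 0.697886
Sum = 0.9976

0.9976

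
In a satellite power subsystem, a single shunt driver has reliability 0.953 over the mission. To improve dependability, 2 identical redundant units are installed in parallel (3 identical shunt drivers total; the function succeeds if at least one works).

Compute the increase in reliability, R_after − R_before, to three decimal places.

R_before = 0.953
R_after = 1 − (1 − 0.953)^3 = 1.000
ΔR = 1.000 − 0.953 = 0.047

0.047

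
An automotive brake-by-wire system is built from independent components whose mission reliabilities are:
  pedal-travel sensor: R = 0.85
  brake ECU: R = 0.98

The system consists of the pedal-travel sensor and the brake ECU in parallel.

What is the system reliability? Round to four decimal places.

Parallel (pedal-travel sensor and brake ECU): 1 − (1 − 0.850000)(1 − 0.980000) = 0.9970

0.9970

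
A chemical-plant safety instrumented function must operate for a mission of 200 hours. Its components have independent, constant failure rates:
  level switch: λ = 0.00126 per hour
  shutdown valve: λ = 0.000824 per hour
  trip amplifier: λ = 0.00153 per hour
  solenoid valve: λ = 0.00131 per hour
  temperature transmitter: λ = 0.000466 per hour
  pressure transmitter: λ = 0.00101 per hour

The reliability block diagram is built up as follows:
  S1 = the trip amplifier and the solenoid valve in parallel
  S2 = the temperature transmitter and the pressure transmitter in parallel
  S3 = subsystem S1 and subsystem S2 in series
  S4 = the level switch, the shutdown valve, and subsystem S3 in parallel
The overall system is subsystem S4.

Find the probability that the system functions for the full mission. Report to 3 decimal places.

R(level switch) = exp(−0.00126 × 200) = 0.77724
R(shutdown valve) = exp(−0.000824 × 200) = 0.84806
R(trip amplifier) = exp(−0.00153 × 200) = 0.73639
R(solenoid valve) = exp(−0.00131 × 200) = 0.76951
R(temperature transmitter) = exp(−0.000466 × 200) = 0.91101
R(pressure transmitter) = exp(−0.00101 × 200) = 0.81709
Parallel (trip amplifier and solenoid valve): 1 − (1 − 0.73639)(1 − 0.76951) = 0.93924
Parallel (temperature transmitter and pressure transmitter): 1 − (1 − 0.91101)(1 − 0.81709) = 0.98372
Series ([0.93924] and [0.98372]): 0.93924 × 0.98372 = 0.92395
Parallel (level switch, shutdown valve, and [0.92395]): 1 − (1 − 0.77724)(1 − 0.84806)(1 − 0.92395) = 0.997

0.997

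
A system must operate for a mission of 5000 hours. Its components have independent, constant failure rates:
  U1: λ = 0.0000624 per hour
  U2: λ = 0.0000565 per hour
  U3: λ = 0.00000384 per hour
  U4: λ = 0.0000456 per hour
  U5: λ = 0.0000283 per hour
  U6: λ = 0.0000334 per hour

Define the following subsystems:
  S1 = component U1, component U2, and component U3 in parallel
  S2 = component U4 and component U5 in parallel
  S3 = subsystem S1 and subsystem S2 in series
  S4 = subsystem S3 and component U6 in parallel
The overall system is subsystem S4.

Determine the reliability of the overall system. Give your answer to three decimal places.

R(U1) = exp(−0.0000624 × 5000) = 0.73198
R(U2) = exp(−0.0000565 × 5000) = 0.75390
R(U3) = exp(−0.00000384 × 5000) = 0.98098
R(U4) = exp(−0.0000456 × 5000) = 0.79612
R(U5) = exp(−0.0000283 × 5000) = 0.86806
R(U6) = exp(−0.0000334 × 5000) = 0.84620
Parallel (U1, U2, and U3): 1 − (1 − 0.73198)(1 − 0.75390)(1 − 0.98098) = 0.99875
Parallel (U4 and U5): 1 − (1 − 0.79612)(1 − 0.86806) = 0.97310
Series ([0.99875] and [0.97310]): 0.99875 × 0.97310 = 0.97188
Parallel ([0.97188] and U6): 1 − (1 − 0.97188)(1 − 0.84620) = 0.996

0.996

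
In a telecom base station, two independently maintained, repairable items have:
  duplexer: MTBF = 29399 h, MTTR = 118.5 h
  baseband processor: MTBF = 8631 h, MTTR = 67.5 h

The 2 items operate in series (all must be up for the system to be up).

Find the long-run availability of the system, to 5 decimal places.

0.98826

A(duplexer) = MTBF/(MTBF+MTTR) = 29399/(29399+118.5) = 0.995985
A(baseband processor) = MTBF/(MTBF+MTTR) = 8631/(8631+67.5) = 0.992240
Series availability: 0.995985 × 0.992240 = 0.98826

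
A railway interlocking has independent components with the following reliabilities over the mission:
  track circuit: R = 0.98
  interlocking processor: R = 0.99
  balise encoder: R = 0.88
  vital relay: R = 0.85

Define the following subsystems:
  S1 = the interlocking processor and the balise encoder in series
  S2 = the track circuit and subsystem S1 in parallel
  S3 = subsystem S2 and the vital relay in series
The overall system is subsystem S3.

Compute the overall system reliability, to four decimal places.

Series (interlocking processor and balise encoder): 0.990000 × 0.880000 = 0.871200
Parallel (track circuit and [0.871200]): 1 − (1 − 0.980000)(1 − 0.871200) = 0.997424
Series ([0.997424] and vital relay): 0.997424 × 0.850000 = 0.8478

0.8478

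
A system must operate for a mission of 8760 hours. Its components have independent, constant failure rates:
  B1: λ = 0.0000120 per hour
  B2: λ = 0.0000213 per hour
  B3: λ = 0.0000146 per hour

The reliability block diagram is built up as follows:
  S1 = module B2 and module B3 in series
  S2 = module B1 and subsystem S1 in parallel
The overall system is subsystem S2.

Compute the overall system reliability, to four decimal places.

R(B1) = exp(−0.0000120 × 8760) = 0.900216
R(B2) = exp(−0.0000213 × 8760) = 0.829786
R(B3) = exp(−0.0000146 × 8760) = 0.879945
Series (B2 and B3): 0.829786 × 0.879945 = 0.730166
Parallel (B1 and [0.730166]): 1 − (1 − 0.900216)(1 − 0.730166) = 0.9731

0.9731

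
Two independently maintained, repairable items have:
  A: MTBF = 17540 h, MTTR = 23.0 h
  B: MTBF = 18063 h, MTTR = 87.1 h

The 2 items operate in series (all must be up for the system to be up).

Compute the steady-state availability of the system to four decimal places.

A(A) = MTBF/(MTBF+MTTR) = 17540/(17540+23.0) = 0.998690
A(B) = MTBF/(MTBF+MTTR) = 18063/(18063+87.1) = 0.995201
Series availability: 0.998690 × 0.995201 = 0.9939

0.9939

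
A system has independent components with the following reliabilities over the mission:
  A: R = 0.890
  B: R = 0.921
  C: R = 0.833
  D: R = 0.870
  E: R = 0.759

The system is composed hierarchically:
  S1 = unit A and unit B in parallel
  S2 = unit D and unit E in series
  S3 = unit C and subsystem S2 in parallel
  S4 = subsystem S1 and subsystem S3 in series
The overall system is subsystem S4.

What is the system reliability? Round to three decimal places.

Parallel (A and B): 1 − (1 − 0.89000)(1 − 0.92100) = 0.99131
Series (D and E): 0.87000 × 0.75900 = 0.66033
Parallel (C and [0.66033]): 1 − (1 − 0.83300)(1 − 0.66033) = 0.94328
Series ([0.99131] and [0.94328]): 0.99131 × 0.94328 = 0.935

0.935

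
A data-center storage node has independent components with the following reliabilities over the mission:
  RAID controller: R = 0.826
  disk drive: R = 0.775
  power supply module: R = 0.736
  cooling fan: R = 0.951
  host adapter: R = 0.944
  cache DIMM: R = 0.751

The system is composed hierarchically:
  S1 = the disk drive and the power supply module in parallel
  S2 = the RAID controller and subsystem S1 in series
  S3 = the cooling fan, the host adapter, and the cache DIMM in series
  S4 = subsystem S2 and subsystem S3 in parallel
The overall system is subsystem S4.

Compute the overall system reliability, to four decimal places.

0.9273

Parallel (disk drive and power supply module): 1 − (1 − 0.775000)(1 − 0.736000) = 0.940600
Series (RAID controller and [0.940600]): 0.826000 × 0.940600 = 0.776936
Series (cooling fan, host adapter, and cache DIMM): 0.951000 × 0.944000 × 0.751000 = 0.674206
Parallel ([0.776936] and [0.674206]): 1 − (1 − 0.776936)(1 − 0.674206) = 0.9273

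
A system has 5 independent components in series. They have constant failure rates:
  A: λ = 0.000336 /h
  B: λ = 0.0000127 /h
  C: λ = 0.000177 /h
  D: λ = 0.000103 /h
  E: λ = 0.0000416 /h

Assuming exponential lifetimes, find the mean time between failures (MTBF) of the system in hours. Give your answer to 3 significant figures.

1490

Series of exponential components: λ_sys = Σ λ_i
λ_sys = 0.000336 + 0.0000127 + 0.000177 + 0.000103 + 0.0000416 = 6.7030e-04 /h
MTBF = 1 / λ_sys = 1490 h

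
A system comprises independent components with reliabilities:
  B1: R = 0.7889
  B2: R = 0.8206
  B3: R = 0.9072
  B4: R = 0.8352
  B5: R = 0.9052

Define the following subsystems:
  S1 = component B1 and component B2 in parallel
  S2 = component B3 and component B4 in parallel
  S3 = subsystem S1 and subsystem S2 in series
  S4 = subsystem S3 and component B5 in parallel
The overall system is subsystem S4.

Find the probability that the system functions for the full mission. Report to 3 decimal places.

Parallel (B1 and B2): 1 − (1 − 0.78890)(1 − 0.82060) = 0.96213
Parallel (B3 and B4): 1 − (1 − 0.90720)(1 − 0.83520) = 0.98471
Series ([0.96213] and [0.98471]): 0.96213 × 0.98471 = 0.94742
Parallel ([0.94742] and B5): 1 − (1 − 0.94742)(1 − 0.90520) = 0.995

0.995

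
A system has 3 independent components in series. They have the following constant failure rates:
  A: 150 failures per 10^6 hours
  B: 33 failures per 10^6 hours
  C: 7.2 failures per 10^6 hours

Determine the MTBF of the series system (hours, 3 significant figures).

5260

Series of exponential components: λ_sys = Σ λ_i
λ_sys = 0.00015 + 0.000033 + 0.0000072 = 1.9020e-04 /h
MTBF = 1 / λ_sys = 5260 h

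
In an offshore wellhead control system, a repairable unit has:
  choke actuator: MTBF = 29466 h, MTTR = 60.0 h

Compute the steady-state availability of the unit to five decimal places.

0.99797

A(choke actuator) = MTBF/(MTBF+MTTR) = 29466/(29466+60.0) = 0.99797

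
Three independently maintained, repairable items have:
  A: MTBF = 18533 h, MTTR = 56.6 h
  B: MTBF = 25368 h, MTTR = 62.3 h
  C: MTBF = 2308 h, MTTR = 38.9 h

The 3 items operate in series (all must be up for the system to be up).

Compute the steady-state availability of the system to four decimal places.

A(A) = MTBF/(MTBF+MTTR) = 18533/(18533+56.6) = 0.996955
A(B) = MTBF/(MTBF+MTTR) = 25368/(25368+62.3) = 0.997550
A(C) = MTBF/(MTBF+MTTR) = 2308/(2308+38.9) = 0.983425
Series availability: 0.996955 × 0.997550 × 0.983425 = 0.9780

0.9780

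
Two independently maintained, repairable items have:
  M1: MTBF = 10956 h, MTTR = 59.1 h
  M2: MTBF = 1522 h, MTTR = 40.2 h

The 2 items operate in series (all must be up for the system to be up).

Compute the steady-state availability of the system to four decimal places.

A(M1) = MTBF/(MTBF+MTTR) = 10956/(10956+59.1) = 0.994635
A(M2) = MTBF/(MTBF+MTTR) = 1522/(1522+40.2) = 0.974267
Series availability: 0.994635 × 0.974267 = 0.9690

0.9690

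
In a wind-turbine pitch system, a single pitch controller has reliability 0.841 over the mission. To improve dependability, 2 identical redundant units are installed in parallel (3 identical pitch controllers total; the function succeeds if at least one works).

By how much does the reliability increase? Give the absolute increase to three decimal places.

R_before = 0.841
R_after = 1 − (1 − 0.841)^3 = 0.996
ΔR = 0.996 − 0.841 = 0.155

0.155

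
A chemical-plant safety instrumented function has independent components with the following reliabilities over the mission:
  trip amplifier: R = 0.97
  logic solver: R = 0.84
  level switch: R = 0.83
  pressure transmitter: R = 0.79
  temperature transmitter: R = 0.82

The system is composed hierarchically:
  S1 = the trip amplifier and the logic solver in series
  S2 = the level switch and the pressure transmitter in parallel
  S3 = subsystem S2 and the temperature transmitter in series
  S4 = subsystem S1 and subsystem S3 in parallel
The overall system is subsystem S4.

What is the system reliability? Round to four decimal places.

0.9612

Series (trip amplifier and logic solver): 0.970000 × 0.840000 = 0.814800
Parallel (level switch and pressure transmitter): 1 − (1 − 0.830000)(1 − 0.790000) = 0.964300
Series ([0.964300] and temperature transmitter): 0.964300 × 0.820000 = 0.790726
Parallel ([0.814800] and [0.790726]): 1 − (1 − 0.814800)(1 − 0.790726) = 0.9612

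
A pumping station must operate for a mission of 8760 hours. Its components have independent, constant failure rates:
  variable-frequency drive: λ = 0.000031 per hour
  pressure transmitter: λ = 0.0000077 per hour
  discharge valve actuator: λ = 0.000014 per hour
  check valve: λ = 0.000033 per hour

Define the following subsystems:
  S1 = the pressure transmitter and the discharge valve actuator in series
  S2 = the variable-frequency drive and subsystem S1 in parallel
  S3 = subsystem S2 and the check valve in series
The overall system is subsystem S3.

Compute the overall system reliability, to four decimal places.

R(variable-frequency drive) = exp(−0.000031 × 8760) = 0.762190
R(pressure transmitter) = exp(−0.0000077 × 8760) = 0.934773
R(discharge valve actuator) = exp(−0.000014 × 8760) = 0.884582
R(check valve) = exp(−0.000033 × 8760) = 0.748952
Series (pressure transmitter and discharge valve actuator): 0.934773 × 0.884582 = 0.826883
Parallel (variable-frequency drive and [0.826883]): 1 − (1 − 0.762190)(1 − 0.826883) = 0.958831
Series ([0.958831] and check valve): 0.958831 × 0.748952 = 0.7181

0.7181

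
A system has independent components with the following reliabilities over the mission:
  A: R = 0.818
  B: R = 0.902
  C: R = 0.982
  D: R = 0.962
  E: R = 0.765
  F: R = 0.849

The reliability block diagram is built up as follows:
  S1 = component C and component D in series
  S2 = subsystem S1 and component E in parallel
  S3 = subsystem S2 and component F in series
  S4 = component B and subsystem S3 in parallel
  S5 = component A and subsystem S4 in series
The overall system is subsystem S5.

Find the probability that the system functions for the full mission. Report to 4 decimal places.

0.8050

Series (C and D): 0.982000 × 0.962000 = 0.944684
Parallel ([0.944684] and E): 1 − (1 − 0.944684)(1 − 0.765000) = 0.987001
Series ([0.987001] and F): 0.987001 × 0.849000 = 0.837964
Parallel (B and [0.837964]): 1 − (1 − 0.902000)(1 − 0.837964) = 0.984120
Series (A and [0.984120]): 0.818000 × 0.984120 = 0.8050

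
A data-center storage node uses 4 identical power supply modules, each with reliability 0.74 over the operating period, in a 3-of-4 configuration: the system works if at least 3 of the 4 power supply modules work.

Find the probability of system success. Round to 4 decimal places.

0.7213

R = Σ_{i=3}^{4} C(4,i) p^i (1−p)^{4−i} with p = 0.74
C(4,3)·0.74^3·0.26^1 = 0.421433
C(4,4)·0.74^4·0.26^0 = 0.299866
Sum = 0.7213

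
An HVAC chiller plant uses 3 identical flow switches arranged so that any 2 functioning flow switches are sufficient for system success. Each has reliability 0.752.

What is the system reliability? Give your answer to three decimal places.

0.846

R = Σ_{i=2}^{3} C(3,i) p^i (1−p)^{3−i} with p = 0.752
C(3,2)·0.752^2·0.248^1 = 0.42073
C(3,3)·0.752^3·0.248^0 = 0.42526
Sum = 0.846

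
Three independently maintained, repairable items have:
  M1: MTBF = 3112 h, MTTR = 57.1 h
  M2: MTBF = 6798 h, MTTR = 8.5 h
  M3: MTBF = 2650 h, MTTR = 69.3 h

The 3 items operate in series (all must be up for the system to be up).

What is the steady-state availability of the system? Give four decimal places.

A(M1) = MTBF/(MTBF+MTTR) = 3112/(3112+57.1) = 0.981982
A(M2) = MTBF/(MTBF+MTTR) = 6798/(6798+8.5) = 0.998751
A(M3) = MTBF/(MTBF+MTTR) = 2650/(2650+69.3) = 0.974516
Series availability: 0.981982 × 0.998751 × 0.974516 = 0.9558

0.9558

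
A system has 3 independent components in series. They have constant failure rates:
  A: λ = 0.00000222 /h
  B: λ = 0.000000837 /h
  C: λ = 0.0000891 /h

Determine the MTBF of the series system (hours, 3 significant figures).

10900

Series of exponential components: λ_sys = Σ λ_i
λ_sys = 0.00000222 + 0.000000837 + 0.0000891 = 9.2157e-05 /h
MTBF = 1 / λ_sys = 10900 h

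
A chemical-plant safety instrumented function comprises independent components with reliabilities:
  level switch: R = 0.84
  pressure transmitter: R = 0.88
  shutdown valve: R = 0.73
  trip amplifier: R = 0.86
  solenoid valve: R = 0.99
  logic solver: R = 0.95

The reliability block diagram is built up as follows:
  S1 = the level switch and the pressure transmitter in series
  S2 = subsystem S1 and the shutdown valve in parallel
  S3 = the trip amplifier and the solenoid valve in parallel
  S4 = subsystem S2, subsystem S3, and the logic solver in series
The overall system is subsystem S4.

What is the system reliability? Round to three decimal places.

Series (level switch and pressure transmitter): 0.84000 × 0.88000 = 0.73920
Parallel ([0.73920] and shutdown valve): 1 − (1 − 0.73920)(1 − 0.73000) = 0.92958
Parallel (trip amplifier and solenoid valve): 1 − (1 − 0.86000)(1 − 0.99000) = 0.99860
Series ([0.92958], [0.99860], and logic solver): 0.92958 × 0.99860 × 0.95000 = 0.882

0.882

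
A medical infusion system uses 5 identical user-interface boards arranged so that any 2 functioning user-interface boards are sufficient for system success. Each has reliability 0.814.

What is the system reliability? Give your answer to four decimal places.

R = Σ_{i=2}^{5} C(5,i) p^i (1−p)^{5−i} with p = 0.814
C(5,2)·0.814^2·0.186^3 = 0.042637
C(5,3)·0.814^3·0.186^2 = 0.186595
C(5,4)·0.814^4·0.186^1 = 0.408301
C(5,5)·0.814^5·0.186^0 = 0.357373
Sum = 0.9949

0.9949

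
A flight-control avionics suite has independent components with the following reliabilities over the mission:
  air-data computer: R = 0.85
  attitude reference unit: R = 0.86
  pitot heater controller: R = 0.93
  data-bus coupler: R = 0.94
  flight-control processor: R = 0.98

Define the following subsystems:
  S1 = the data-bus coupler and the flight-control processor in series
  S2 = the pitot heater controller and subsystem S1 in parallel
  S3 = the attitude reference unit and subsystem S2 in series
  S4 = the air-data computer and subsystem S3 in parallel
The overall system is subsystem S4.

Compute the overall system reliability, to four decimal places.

Series (data-bus coupler and flight-control processor): 0.940000 × 0.980000 = 0.921200
Parallel (pitot heater controller and [0.921200]): 1 − (1 − 0.930000)(1 − 0.921200) = 0.994484
Series (attitude reference unit and [0.994484]): 0.860000 × 0.994484 = 0.855256
Parallel (air-data computer and [0.855256]): 1 − (1 − 0.850000)(1 − 0.855256) = 0.9783

0.9783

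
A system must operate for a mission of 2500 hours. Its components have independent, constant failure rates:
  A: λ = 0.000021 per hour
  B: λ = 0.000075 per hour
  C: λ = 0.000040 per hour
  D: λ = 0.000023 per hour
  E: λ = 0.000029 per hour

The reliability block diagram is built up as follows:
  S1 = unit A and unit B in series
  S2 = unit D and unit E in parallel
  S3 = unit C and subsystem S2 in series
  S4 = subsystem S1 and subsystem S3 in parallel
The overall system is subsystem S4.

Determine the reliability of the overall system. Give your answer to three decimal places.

R(A) = exp(−0.000021 × 2500) = 0.94885
R(B) = exp(−0.000075 × 2500) = 0.82903
R(C) = exp(−0.000040 × 2500) = 0.90484
R(D) = exp(−0.000023 × 2500) = 0.94412
R(E) = exp(−0.000029 × 2500) = 0.93007
Series (A and B): 0.94885 × 0.82903 = 0.78663
Parallel (D and E): 1 − (1 − 0.94412)(1 − 0.93007) = 0.99609
Series (C and [0.99609]): 0.90484 × 0.99609 = 0.90130
Parallel ([0.78663] and [0.90130]): 1 − (1 − 0.78663)(1 − 0.90130) = 0.979

0.979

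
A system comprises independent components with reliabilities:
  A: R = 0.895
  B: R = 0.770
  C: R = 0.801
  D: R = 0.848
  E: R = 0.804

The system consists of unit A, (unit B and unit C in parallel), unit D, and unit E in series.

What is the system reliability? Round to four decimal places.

0.5823

Parallel (B and C): 1 − (1 − 0.770000)(1 − 0.801000) = 0.954230
Series (A, [0.954230], D, and E): 0.895000 × 0.954230 × 0.848000 × 0.804000 = 0.5823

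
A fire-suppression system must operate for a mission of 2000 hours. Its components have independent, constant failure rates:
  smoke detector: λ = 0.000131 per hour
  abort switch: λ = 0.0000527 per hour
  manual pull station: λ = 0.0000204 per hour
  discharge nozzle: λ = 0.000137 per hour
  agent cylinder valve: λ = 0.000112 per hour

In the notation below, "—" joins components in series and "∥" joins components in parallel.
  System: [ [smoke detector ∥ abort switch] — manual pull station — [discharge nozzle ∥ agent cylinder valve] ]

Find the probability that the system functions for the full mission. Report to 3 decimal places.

R(smoke detector) = exp(−0.000131 × 2000) = 0.76951
R(abort switch) = exp(−0.0000527 × 2000) = 0.89996
R(manual pull station) = exp(−0.0000204 × 2000) = 0.96002
R(discharge nozzle) = exp(−0.000137 × 2000) = 0.76033
R(agent cylinder valve) = exp(−0.000112 × 2000) = 0.79932
Parallel (smoke detector and abort switch): 1 − (1 − 0.76951)(1 − 0.89996) = 0.97694
Parallel (discharge nozzle and agent cylinder valve): 1 − (1 − 0.76033)(1 − 0.79932) = 0.95190
Series ([0.97694], manual pull station, and [0.95190]): 0.97694 × 0.96002 × 0.95190 = 0.893

0.893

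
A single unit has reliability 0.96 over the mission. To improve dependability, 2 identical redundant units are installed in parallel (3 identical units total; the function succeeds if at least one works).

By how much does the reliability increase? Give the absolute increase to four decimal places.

0.0399

R_before = 0.96
R_after = 1 − (1 − 0.96)^3 = 0.9999
ΔR = 0.9999 − 0.96 = 0.0399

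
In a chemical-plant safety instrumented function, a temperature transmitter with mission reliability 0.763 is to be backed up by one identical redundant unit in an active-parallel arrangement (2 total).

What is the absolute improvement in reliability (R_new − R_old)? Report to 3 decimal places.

R_before = 0.763
R_after = 1 − (1 − 0.763)^2 = 0.944
ΔR = 0.944 − 0.763 = 0.181

0.181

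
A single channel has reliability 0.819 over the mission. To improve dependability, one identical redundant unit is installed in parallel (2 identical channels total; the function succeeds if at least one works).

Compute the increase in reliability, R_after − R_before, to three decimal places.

R_before = 0.819
R_after = 1 − (1 − 0.819)^2 = 0.967
ΔR = 0.967 − 0.819 = 0.148

0.148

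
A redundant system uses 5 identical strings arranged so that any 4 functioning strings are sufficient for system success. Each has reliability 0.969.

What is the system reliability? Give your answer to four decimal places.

R = Σ_{i=4}^{5} C(5,i) p^i (1−p)^{5−i} with p = 0.969
C(5,4)·0.969^4·0.031^1 = 0.136655
C(5,5)·0.969^5·0.031^0 = 0.854317
Sum = 0.9910

0.9910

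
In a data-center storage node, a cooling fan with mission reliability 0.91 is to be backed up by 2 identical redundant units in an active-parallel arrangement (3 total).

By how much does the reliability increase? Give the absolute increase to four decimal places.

R_before = 0.91
R_after = 1 − (1 − 0.91)^3 = 0.9993
ΔR = 0.9993 − 0.91 = 0.0893

0.0893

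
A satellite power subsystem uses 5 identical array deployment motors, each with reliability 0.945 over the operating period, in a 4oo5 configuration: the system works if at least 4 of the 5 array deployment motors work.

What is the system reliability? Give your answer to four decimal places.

0.9729

R = Σ_{i=4}^{5} C(5,i) p^i (1−p)^{5−i} with p = 0.945
C(5,4)·0.945^4·0.055^1 = 0.219311
C(5,5)·0.945^5·0.055^0 = 0.753631
Sum = 0.9729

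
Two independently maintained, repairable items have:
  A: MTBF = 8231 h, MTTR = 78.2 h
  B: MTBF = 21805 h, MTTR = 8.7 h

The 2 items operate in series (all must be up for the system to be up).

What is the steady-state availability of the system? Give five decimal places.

0.99019

A(A) = MTBF/(MTBF+MTTR) = 8231/(8231+78.2) = 0.990589
A(B) = MTBF/(MTBF+MTTR) = 21805/(21805+8.7) = 0.999601
Series availability: 0.990589 × 0.999601 = 0.99019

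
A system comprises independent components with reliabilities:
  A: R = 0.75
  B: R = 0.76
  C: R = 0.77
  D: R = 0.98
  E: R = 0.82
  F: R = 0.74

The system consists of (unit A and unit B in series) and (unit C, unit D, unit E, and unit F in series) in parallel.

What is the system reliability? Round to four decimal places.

Series (A and B): 0.750000 × 0.760000 = 0.570000
Series (C, D, E, and F): 0.770000 × 0.980000 × 0.820000 × 0.740000 = 0.457891
Parallel ([0.570000] and [0.457891]): 1 − (1 − 0.570000)(1 − 0.457891) = 0.7669

0.7669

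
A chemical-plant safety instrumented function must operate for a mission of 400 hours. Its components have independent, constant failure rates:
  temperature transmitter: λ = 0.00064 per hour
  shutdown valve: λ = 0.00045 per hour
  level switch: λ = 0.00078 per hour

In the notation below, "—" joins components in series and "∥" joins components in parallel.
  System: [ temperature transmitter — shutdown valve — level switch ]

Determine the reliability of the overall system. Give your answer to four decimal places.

0.4733

R(temperature transmitter) = exp(−0.00064 × 400) = 0.774142
R(shutdown valve) = exp(−0.00045 × 400) = 0.835270
R(level switch) = exp(−0.00078 × 400) = 0.731982
Series (temperature transmitter, shutdown valve, and level switch): 0.774142 × 0.835270 × 0.731982 = 0.4733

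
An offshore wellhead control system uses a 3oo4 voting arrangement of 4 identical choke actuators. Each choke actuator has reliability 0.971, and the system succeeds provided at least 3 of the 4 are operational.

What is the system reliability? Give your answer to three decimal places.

R = Σ_{i=3}^{4} C(4,i) p^i (1−p)^{4−i} with p = 0.971
C(4,3)·0.971^3·0.029^1 = 0.10620
C(4,4)·0.971^4·0.029^0 = 0.88895
Sum = 0.995

0.995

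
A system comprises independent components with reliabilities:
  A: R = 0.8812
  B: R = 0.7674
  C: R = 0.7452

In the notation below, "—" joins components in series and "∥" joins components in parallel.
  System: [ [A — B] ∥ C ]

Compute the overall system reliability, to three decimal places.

0.918

Series (A and B): 0.88120 × 0.76740 = 0.67623
Parallel ([0.67623] and C): 1 − (1 − 0.67623)(1 − 0.74520) = 0.918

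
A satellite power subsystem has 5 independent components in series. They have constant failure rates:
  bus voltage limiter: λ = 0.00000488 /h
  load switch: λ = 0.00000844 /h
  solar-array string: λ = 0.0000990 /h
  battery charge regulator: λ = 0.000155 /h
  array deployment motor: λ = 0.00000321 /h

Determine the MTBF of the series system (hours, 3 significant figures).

Series of exponential components: λ_sys = Σ λ_i
λ_sys = 0.00000488 + 0.00000844 + 0.0000990 + 0.000155 + 0.00000321 = 2.7053e-04 /h
MTBF = 1 / λ_sys = 3700 h

3700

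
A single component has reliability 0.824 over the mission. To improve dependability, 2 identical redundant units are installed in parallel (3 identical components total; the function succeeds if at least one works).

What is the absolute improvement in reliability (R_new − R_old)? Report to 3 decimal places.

R_before = 0.824
R_after = 1 − (1 − 0.824)^3 = 0.995
ΔR = 0.995 − 0.824 = 0.171

0.171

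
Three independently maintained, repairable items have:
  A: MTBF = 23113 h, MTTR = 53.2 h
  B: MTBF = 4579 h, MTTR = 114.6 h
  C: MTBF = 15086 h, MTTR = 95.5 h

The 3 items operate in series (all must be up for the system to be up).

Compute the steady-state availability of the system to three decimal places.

A(A) = MTBF/(MTBF+MTTR) = 23113/(23113+53.2) = 0.997704
A(B) = MTBF/(MTBF+MTTR) = 4579/(4579+114.6) = 0.975584
A(C) = MTBF/(MTBF+MTTR) = 15086/(15086+95.5) = 0.993709
Series availability: 0.997704 × 0.975584 × 0.993709 = 0.967

0.967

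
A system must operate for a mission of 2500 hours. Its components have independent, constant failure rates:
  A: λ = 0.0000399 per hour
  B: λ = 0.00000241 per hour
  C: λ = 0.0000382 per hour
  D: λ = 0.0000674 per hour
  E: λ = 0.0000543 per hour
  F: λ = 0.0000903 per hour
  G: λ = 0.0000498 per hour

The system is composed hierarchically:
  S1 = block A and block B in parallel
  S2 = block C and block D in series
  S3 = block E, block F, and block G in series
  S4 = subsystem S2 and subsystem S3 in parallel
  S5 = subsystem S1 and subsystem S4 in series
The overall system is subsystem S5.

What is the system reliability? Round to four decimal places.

0.9102

R(A) = exp(−0.0000399 × 2500) = 0.905064
R(B) = exp(−0.00000241 × 2500) = 0.993993
R(C) = exp(−0.0000382 × 2500) = 0.908918
R(D) = exp(−0.0000674 × 2500) = 0.844931
R(E) = exp(−0.0000543 × 2500) = 0.873061
R(F) = exp(−0.0000903 × 2500) = 0.797918
R(G) = exp(−0.0000498 × 2500) = 0.882938
Parallel (A and B): 1 − (1 − 0.905064)(1 − 0.993993) = 0.999430
Series (C and D): 0.908918 × 0.844931 = 0.767973
Series (E, F, and G): 0.873061 × 0.797918 × 0.882938 = 0.615082
Parallel ([0.767973] and [0.615082]): 1 − (1 − 0.767973)(1 − 0.615082) = 0.910689
Series ([0.999430] and [0.910689]): 0.999430 × 0.910689 = 0.9102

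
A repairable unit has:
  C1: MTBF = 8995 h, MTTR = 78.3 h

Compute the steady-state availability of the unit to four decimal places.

A(C1) = MTBF/(MTBF+MTTR) = 8995/(8995+78.3) = 0.9914

0.9914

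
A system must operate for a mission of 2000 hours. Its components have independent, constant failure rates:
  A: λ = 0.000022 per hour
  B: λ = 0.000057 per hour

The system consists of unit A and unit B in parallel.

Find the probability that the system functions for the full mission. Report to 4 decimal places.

0.9954

R(A) = exp(−0.000022 × 2000) = 0.956954
R(B) = exp(−0.000057 × 2000) = 0.892258
Parallel (A and B): 1 − (1 − 0.956954)(1 − 0.892258) = 0.9954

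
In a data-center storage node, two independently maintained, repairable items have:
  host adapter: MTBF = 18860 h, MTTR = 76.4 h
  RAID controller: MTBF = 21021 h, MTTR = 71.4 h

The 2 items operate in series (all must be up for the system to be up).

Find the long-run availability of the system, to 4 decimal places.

0.9926

A(host adapter) = MTBF/(MTBF+MTTR) = 18860/(18860+76.4) = 0.995965
A(RAID controller) = MTBF/(MTBF+MTTR) = 21021/(21021+71.4) = 0.996615
Series availability: 0.995965 × 0.996615 = 0.9926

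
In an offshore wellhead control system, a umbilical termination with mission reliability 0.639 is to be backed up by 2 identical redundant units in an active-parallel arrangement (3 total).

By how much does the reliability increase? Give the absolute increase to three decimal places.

R_before = 0.639
R_after = 1 − (1 − 0.639)^3 = 0.953
ΔR = 0.953 − 0.639 = 0.314

0.314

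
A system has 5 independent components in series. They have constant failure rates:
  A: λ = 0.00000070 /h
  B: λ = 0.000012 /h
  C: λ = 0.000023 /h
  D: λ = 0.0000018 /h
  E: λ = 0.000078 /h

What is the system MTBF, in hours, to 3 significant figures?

8660

Series of exponential components: λ_sys = Σ λ_i
λ_sys = 0.00000070 + 0.000012 + 0.000023 + 0.0000018 + 0.000078 = 1.1550e-04 /h
MTBF = 1 / λ_sys = 8660 h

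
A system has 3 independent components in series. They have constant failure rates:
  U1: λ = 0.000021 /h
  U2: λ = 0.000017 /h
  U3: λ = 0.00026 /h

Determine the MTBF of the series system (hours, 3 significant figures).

3360

Series of exponential components: λ_sys = Σ λ_i
λ_sys = 0.000021 + 0.000017 + 0.00026 = 2.9800e-04 /h
MTBF = 1 / λ_sys = 3360 h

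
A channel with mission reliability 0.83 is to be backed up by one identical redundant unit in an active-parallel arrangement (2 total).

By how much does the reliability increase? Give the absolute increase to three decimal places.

R_before = 0.83
R_after = 1 − (1 − 0.83)^2 = 0.971
ΔR = 0.971 − 0.83 = 0.141

0.141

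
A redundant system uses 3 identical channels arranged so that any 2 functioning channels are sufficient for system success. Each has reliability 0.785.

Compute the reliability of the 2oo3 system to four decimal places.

R = Σ_{i=2}^{3} C(3,i) p^i (1−p)^{3−i} with p = 0.785
C(3,2)·0.785^2·0.215^1 = 0.397465
C(3,3)·0.785^3·0.215^0 = 0.483737
Sum = 0.8812

0.8812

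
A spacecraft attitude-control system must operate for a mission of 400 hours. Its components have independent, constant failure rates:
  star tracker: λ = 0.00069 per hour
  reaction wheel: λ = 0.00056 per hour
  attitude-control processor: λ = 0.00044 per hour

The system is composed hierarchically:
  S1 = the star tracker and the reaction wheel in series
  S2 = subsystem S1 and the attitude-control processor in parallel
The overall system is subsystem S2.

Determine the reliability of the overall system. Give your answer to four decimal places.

R(star tracker) = exp(−0.00069 × 400) = 0.758813
R(reaction wheel) = exp(−0.00056 × 400) = 0.799315
R(attitude-control processor) = exp(−0.00044 × 400) = 0.838618
Series (star tracker and reaction wheel): 0.758813 × 0.799315 = 0.606531
Parallel ([0.606531] and attitude-control processor): 1 − (1 − 0.606531)(1 − 0.838618) = 0.9365

0.9365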